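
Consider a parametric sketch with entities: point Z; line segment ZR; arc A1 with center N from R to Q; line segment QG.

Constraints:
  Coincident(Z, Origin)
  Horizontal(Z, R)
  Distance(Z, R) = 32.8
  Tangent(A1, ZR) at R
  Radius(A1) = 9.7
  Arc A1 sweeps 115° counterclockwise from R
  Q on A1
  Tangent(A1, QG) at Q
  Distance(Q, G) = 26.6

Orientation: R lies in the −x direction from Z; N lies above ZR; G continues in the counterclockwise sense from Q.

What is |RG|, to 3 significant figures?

38.0

Z is at the origin; ZR is horizontal with |ZR| = 32.8 and R on the −x side, so R = (-32.8, 0.00). Since A1 is tangent to ZR there, NR ⟂ ZR, so N = R + (0, 9.7) = (-32.8, 9.70). On A1, R sits at bearing -90° from N; a 115° counterclockwise sweep puts Q at bearing 25°, so Q = N + 9.7·(cos 25°, sin 25°) = (-24.0, 13.8). The tangent condition forces NQ to be normal to QG, so QG runs along (−sin 25°, cos 25°); with |QG| = 26.6, G = (-35.3, 37.9). Then |RG| = |G − R| = 38.0.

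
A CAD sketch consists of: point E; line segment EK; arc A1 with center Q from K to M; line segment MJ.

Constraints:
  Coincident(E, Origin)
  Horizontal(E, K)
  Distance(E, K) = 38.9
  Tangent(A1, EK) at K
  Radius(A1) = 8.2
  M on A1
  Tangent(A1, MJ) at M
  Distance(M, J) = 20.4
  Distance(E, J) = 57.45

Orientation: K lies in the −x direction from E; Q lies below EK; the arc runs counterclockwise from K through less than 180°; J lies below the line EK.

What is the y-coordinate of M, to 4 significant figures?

-6.604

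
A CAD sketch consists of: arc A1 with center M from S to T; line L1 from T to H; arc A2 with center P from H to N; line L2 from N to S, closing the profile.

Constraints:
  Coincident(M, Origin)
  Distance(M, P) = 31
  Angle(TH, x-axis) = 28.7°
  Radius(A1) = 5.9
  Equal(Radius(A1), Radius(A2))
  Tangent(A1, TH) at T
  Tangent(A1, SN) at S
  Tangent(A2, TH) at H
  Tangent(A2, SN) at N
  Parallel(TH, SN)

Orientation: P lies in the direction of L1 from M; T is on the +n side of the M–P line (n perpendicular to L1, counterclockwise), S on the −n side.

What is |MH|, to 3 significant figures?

31.6

Tangency of A1 to both parallel lines with radius 5.9 puts T and S at M ± 5.9·n: T = (-2.83, 5.18), S = (2.83, -5.18). Equal radii place H and N the same way about P: H = P + 5.9·n = (24.4, 20.1), N = P − 5.9·n = (30.0, 9.71). Then |MH| = |H − M| = 31.6.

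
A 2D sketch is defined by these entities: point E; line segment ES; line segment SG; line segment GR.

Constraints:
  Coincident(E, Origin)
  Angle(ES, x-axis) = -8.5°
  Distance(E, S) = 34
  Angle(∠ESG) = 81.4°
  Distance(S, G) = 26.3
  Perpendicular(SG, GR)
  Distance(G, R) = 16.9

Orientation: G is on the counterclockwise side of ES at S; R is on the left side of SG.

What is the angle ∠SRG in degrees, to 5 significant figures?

57.276°

E is at the origin; ES runs at -8.5° with length 34.0, so S = 34.0·(cos -8.5°, sin -8.5°) = (33.627, -5.0255). ∠ESG = 81.4°, so SG runs at -8.5° + (180° − 81.4°) = 90.100° from the x-axis; with |SG| = 26.3, G = S + 26.3·(cos 90.100°, sin 90.100°) = (33.581, 21.274). SG is perpendicular to GR; with |GR| = 16.9 on the left of SG, R = G + 16.9·(-1.0000, -0.0017453) = (16.681, 21.245). Then cos ∠SRG = RS·RG / (|RS||RG|), giving 57.276°.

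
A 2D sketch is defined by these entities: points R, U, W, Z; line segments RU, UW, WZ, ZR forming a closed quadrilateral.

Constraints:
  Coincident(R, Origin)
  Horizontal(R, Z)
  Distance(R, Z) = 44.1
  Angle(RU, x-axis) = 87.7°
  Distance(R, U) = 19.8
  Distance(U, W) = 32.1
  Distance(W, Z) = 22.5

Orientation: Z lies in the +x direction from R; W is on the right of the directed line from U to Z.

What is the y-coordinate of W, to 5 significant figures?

-4.3013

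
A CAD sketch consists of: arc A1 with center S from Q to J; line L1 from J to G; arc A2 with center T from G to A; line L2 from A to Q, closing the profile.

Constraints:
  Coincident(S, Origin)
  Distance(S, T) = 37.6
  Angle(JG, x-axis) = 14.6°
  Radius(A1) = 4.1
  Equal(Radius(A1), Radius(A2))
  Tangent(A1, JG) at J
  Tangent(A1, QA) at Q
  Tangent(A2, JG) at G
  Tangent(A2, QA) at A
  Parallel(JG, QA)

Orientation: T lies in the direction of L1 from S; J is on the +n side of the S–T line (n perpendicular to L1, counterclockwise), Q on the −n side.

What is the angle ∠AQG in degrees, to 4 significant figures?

12.30°

The slot axis is L1's direction at 14.6°, so u = (cos 14.6°, sin 14.6°) = (0.9677, 0.2521) and n = (−sin 14.6°, cos 14.6°) = (-0.2521, 0.9677). S is at the origin and T lies 37.6 along u from S, so T = 37.6·u = (36.39, 9.478). Tangency of A1 to both parallel lines with radius 4.1 puts J and Q at S ± 4.1·n: J = (-1.033, 3.968), Q = (1.033, -3.968). Equal radii place G and A the same way about T: G = T + 4.1·n = (35.35, 13.45), A = T − 4.1·n = (37.42, 5.510). Then cos ∠AQG = QA·QG / (|QA||QG|), giving 12.30°.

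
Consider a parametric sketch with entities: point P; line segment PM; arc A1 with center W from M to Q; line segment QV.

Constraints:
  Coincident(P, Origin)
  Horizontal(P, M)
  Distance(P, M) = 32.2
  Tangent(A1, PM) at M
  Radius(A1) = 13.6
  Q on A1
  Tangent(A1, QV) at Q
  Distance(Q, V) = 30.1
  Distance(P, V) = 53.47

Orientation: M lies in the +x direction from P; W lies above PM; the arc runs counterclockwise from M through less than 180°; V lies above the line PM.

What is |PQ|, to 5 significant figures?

48.386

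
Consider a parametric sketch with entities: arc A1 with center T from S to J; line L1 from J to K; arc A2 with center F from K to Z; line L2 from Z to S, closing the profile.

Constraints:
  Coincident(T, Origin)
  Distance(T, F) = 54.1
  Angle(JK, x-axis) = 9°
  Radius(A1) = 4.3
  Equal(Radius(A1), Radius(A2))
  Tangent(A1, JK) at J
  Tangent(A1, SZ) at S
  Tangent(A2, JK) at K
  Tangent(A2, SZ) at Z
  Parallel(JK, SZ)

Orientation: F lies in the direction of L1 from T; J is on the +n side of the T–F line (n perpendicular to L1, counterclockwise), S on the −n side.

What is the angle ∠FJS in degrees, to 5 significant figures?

85.456°

The slot axis is L1's direction at 9.0°, so u = (cos 9.0°, sin 9.0°) = (0.98769, 0.15643) and n = (−sin 9.0°, cos 9.0°) = (-0.15643, 0.98769). T is at the origin and F lies 54.1 along u from T, so F = 54.1·u = (53.434, 8.4631). Tangency of A1 to both parallel lines with radius 4.3 puts J and S at T ± 4.3·n: J = (-0.67267, 4.2471), S = (0.67267, -4.2471). Then cos ∠FJS = JF·JS / (|JF||JS|), giving 85.456°.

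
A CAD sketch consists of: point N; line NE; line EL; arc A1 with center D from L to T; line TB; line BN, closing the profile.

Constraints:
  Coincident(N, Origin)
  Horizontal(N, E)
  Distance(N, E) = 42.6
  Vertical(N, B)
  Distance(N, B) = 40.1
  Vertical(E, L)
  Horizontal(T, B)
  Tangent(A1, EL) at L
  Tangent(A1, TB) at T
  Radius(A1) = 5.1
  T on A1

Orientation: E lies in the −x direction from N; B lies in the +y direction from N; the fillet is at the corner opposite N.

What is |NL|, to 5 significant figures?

55.134

The virtual corner opposite N is at (-42.600, 40.100). Tangency of A1 to EL means the radius DL is perpendicular to EL and A1 meets TB tangentially, so DT is at right angles to TB, with radius 5.1, so the center D sits 5.1 in from both sides at D = (-37.500, 35.000). That places the tangent points at L = (-42.600, 35.000) on EL and T = (-37.500, 40.100) on TB. Then |NL| = |L − N| = 55.134.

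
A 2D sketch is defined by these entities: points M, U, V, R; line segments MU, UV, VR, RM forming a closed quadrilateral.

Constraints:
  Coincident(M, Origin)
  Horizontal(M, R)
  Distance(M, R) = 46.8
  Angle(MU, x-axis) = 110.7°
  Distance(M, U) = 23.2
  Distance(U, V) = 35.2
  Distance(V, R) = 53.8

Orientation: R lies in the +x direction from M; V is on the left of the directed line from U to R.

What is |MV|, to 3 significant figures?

48.7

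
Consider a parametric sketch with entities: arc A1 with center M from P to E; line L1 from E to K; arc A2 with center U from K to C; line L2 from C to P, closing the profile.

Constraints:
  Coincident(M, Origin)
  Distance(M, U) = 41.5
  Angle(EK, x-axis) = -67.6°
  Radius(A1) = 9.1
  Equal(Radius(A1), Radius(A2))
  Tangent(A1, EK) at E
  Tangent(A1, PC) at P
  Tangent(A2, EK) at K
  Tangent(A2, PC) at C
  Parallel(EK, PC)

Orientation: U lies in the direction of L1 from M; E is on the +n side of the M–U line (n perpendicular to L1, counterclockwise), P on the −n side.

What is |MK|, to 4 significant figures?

42.49

Tangency of A1 to both parallel lines with radius 9.1 puts E and P at M ± 9.1·n: E = (8.413, 3.468), P = (-8.413, -3.468). Equal radii place K and C the same way about U: K = U + 9.1·n = (24.23, -34.90), C = U − 9.1·n = (7.401, -41.84). Then |MK| = |K − M| = 42.49.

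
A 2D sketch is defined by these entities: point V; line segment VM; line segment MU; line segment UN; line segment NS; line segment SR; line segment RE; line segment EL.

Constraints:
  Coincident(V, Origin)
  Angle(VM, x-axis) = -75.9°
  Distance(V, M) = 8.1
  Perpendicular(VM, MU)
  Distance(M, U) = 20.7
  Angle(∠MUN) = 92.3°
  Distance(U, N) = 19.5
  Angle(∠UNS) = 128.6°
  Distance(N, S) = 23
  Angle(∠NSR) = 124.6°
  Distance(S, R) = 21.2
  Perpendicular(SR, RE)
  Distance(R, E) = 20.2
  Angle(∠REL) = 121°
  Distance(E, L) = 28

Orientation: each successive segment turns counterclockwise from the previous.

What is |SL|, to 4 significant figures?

34.73

SR ⟂ RE, so RE runs at -61.40°; with |RE| = 20.2, E = (-11.41, -1.239). ∠REL = 121.0° gives EL at -2.400° from the x-axis; with |EL| = 28.0, L = (16.56, -2.411). Then |SL| = |L − S| = 34.73.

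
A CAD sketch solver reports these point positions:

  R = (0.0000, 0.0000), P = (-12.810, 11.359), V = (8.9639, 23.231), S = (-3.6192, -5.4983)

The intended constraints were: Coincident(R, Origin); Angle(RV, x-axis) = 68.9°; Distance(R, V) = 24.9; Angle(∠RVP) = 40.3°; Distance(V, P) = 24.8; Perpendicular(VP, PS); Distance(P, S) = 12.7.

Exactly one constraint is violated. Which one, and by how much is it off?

Distance(P, S) = 12.7 — off by 6.50.

R = (0.00, 0.00) ✓; RV at 68.90° ✓; |RV| = 24.90 ✓; ∠RVP = 40.30° ✓; |VP| = 24.80 ✓; ∠(VP, PS) = 90.00° ✓; |PS| = 19.20 ✗.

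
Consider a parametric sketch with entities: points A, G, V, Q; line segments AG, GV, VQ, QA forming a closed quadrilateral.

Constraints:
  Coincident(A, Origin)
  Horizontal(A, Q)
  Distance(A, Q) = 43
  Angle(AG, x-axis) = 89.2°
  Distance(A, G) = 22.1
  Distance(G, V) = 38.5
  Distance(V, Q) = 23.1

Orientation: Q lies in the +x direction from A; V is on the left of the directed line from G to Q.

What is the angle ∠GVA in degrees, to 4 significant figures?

29.43°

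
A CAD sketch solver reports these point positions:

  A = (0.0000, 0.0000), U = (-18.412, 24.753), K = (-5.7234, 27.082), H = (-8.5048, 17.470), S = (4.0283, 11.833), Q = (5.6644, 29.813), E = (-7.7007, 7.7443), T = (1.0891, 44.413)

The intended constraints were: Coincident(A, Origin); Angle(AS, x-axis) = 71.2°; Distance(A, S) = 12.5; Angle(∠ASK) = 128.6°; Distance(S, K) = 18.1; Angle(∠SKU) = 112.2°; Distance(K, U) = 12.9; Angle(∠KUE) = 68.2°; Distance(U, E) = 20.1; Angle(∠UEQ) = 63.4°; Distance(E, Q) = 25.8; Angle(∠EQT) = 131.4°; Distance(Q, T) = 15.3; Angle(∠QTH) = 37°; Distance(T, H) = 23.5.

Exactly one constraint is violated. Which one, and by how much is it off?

Distance(T, H) = 23.5 — off by 5.10.

A = (0.00, 0.00) ✓; AS at 71.20° ✓; |AS| = 12.50 ✓; ∠ASK = 128.6° ✓; |SK| = 18.10 ✓; ∠SKU = 112.2° ✓; |KU| = 12.90 ✓; ∠KUE = 68.20° ✓; |UE| = 20.10 ✓; ∠UEQ = 63.40° ✓; |EQ| = 25.80 ✓; ∠EQT = 131.4° ✓; |QT| = 15.30 ✓; ∠QTH = 37.00° ✓; |TH| = 28.60 ✗.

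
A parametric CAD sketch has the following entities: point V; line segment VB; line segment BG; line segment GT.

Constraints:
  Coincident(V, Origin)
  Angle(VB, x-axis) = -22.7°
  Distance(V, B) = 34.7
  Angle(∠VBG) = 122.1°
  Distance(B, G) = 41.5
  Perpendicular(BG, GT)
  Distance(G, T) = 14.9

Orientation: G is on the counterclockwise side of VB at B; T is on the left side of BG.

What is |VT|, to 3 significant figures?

61.7

V is at the origin; VB runs at -22.7° with length 34.7, so B = 34.7·(cos -22.7°, sin -22.7°) = (32.0, -13.4). ∠VBG = 122.1°, so BG runs at -22.7° + (180° − 122.1°) = 35.2° from the x-axis; with |BG| = 41.5, G = B + 41.5·(cos 35.2°, sin 35.2°) = (65.9, 10.5). BG is perpendicular to GT; with |GT| = 14.9 on the left of BG, T = G + 14.9·(-0.576, 0.817) = (57.3, 22.7). Then |VT| = |T − V| = 61.7.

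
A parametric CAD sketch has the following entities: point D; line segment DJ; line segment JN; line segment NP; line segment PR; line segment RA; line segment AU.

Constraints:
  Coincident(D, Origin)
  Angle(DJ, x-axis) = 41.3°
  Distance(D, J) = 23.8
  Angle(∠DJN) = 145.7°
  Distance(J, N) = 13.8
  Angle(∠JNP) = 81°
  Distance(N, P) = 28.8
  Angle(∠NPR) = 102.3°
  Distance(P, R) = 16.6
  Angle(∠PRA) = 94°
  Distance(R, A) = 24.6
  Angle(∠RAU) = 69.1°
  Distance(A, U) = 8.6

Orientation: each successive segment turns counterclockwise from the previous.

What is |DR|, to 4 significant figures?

20.22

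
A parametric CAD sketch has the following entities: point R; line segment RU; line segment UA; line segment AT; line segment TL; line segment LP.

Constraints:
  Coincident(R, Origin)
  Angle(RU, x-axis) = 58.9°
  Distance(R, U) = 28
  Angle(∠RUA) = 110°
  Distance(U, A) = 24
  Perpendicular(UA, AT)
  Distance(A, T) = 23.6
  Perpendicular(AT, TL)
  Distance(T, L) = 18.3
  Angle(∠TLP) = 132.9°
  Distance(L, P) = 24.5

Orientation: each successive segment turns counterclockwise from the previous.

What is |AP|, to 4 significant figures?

35.43

AT is perpendicular to TL, so TL runs at -51.10°; with |TL| = 18.3, L = (-7.483, 13.59). ∠TLP = 132.9° gives LP at -4.000° from the x-axis; with |LP| = 24.5, P = (16.96, 11.88). Then |AP| = |P − A| = 35.43.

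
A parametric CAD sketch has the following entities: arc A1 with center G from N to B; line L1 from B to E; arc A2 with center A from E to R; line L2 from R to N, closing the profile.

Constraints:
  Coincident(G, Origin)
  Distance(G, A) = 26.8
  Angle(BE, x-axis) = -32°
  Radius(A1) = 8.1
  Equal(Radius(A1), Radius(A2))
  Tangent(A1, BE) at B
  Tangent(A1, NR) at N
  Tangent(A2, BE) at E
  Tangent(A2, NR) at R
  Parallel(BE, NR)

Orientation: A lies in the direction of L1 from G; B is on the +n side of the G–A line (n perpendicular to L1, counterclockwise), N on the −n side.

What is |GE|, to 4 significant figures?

28.00

The slot axis is L1's direction at -32.0°, so u = (cos -32.0°, sin -32.0°) = (0.8480, -0.5299) and n = (−sin -32.0°, cos -32.0°) = (0.5299, 0.8480). G is at the origin and A lies 26.8 along u from G, so A = 26.8·u = (22.73, -14.20). Tangency of A1 to both parallel lines with radius 8.1 puts B and N at G ± 8.1·n: B = (4.292, 6.869), N = (-4.292, -6.869). Equal radii place E and R the same way about A: E = A + 8.1·n = (27.02, -7.333), R = A − 8.1·n = (18.44, -21.07). Then |GE| = |E − G| = 28.00.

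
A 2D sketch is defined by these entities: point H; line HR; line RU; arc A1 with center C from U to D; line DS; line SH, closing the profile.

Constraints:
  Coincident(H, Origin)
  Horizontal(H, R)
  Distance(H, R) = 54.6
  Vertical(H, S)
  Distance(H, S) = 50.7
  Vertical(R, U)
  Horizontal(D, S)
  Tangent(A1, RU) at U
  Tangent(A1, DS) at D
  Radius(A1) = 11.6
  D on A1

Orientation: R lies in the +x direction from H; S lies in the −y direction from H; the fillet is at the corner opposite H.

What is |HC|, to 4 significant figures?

58.12

HS is vertical with |HS| = 50.7 and S on the −y side, so S = (0.000, -50.70). The virtual corner opposite H is at (54.60, -50.70). Since A1 is tangent to RU there, CU ⟂ RU and the tangent condition forces CD to be normal to DS, with radius 11.6, so the center C sits 11.6 in from both sides at C = (43.00, -39.10). Then |HC| = |C − H| = 58.12.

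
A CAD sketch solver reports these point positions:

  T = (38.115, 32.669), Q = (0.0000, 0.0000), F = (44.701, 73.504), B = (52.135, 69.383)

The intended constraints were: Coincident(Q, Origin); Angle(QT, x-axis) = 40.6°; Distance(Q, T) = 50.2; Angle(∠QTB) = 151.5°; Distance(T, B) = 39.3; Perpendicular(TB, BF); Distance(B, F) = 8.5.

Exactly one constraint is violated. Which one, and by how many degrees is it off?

Perpendicular(TB, BF) — off by 8.10°.

Q = (0.00, 0.00) ✓; QT at 40.60° ✓; |QT| = 50.20 ✓; ∠QTB = 151.5° ✓; |TB| = 39.30 ✓; ∠(TB, BF) = 81.90° ✗; |BF| = 8.500 ✓.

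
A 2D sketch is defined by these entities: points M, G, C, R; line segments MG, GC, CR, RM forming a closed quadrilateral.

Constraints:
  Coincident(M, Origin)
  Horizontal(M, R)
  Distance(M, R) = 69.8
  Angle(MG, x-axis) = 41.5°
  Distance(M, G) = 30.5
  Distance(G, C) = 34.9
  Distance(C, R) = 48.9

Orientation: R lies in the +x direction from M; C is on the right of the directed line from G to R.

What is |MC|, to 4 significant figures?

27.42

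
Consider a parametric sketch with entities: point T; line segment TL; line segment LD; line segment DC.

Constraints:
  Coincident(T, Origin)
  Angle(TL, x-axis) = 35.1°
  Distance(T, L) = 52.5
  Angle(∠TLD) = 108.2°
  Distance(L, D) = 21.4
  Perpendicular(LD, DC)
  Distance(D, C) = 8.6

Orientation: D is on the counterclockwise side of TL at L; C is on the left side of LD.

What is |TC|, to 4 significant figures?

55.97

∠TLD = 108.2°, so LD runs at 35.1° + (180° − 108.2°) = 106.9° from the x-axis; with |LD| = 21.4, D = L + 21.4·(cos 106.9°, sin 106.9°) = (36.73, 50.66). LD ⟂ DC; with |DC| = 8.6 on the left of LD, C = D + 8.6·(-0.9568, -0.2907) = (28.50, 48.16). Then |TC| = |C − T| = 55.97.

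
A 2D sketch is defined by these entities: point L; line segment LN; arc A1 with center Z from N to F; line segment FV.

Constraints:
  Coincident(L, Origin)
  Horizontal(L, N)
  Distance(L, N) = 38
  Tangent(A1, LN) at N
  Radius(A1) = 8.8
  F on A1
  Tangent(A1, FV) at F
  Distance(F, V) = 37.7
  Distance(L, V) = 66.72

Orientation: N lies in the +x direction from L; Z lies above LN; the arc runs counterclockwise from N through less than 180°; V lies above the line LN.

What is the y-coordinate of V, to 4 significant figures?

46.15

L is at the origin; L and N share the same y with |LN| = 38.0 and N on the +x side, so N = (38.00, 0.000). Tangency of A1 to LN means the radius ZN is perpendicular to LN, so Z = N + (0, 8.8) = (38.00, 8.800). Since ZF ⟂ FV (tangency), |ZV| = √(8.8² + 37.7²) = 38.71 regardless of where F sits on A1. So V lies on both circle(L, 66.72) and circle(Z, 38.71); the above-LN intersection is V = (48.18, 46.15). F is the foot of the tangent from V: F = (46.79, 8.475).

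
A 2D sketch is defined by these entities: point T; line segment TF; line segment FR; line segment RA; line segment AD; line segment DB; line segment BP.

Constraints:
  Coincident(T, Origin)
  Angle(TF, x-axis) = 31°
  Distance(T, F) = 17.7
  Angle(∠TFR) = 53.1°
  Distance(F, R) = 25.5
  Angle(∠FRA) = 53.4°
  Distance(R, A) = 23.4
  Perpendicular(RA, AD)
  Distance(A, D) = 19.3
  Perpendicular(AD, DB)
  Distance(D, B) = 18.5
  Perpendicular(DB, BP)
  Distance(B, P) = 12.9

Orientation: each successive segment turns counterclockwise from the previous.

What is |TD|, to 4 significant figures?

16.11

∠FRA = 53.4° gives RA at -75.50° from the x-axis; with |RA| = 23.4, A = (-2.596, -3.945). RA is perpendicular to AD, so AD runs at 14.50°; with |AD| = 19.3, D = (16.09, 0.8876). Then |TD| = |D − T| = 16.11.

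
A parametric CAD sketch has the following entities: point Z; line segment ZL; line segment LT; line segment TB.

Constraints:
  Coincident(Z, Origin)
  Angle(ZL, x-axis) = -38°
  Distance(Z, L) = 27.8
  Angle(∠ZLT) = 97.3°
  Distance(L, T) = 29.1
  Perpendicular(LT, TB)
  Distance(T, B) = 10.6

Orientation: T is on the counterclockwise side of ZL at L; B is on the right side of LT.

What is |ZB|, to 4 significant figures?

50.22

Z is at the origin; ZL runs at -38.0° with length 27.8, so L = 27.8·(cos -38.0°, sin -38.0°) = (21.91, -17.12). ∠ZLT = 97.3°, so LT runs at -38.0° + (180° − 97.3°) = 44.70° from the x-axis; with |LT| = 29.1, T = L + 29.1·(cos 44.70°, sin 44.70°) = (42.59, 3.353). LT is perpendicular to TB; with |TB| = 10.6 on the right of LT, B = T + 10.6·(0.7034, -0.7108) = (50.05, -4.181). Then |ZB| = |B − Z| = 50.22.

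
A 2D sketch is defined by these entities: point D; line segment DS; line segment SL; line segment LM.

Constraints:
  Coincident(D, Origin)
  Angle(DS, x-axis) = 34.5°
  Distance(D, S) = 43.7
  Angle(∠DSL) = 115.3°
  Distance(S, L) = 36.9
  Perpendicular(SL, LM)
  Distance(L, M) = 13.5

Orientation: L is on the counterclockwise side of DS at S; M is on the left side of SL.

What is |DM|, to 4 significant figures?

61.36

∠DSL = 115.3°, so SL runs at 34.5° + (180° − 115.3°) = 99.20° from the x-axis; with |SL| = 36.9, L = S + 36.9·(cos 99.20°, sin 99.20°) = (30.11, 61.18). The perpendicularity gives LM at right angles to SL; with |LM| = 13.5 on the left of SL, M = L + 13.5·(-0.9871, -0.1599) = (16.79, 59.02). Then |DM| = |M − D| = 61.36.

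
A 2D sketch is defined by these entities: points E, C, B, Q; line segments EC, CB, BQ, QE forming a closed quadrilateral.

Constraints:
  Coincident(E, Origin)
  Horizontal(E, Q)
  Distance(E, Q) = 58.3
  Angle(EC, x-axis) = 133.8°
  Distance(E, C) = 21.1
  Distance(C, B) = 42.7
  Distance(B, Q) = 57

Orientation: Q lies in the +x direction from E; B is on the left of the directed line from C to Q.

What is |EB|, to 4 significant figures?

45.61

Checks: |CB| = 42.70 ✓; |BQ| = 57.00 ✓.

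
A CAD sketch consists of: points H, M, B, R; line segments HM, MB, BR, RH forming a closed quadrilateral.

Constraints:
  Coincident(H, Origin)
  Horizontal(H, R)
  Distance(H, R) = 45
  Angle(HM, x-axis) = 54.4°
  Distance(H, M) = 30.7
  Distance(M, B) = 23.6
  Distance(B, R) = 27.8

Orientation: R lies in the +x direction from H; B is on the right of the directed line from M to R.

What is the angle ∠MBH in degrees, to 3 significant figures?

96.1°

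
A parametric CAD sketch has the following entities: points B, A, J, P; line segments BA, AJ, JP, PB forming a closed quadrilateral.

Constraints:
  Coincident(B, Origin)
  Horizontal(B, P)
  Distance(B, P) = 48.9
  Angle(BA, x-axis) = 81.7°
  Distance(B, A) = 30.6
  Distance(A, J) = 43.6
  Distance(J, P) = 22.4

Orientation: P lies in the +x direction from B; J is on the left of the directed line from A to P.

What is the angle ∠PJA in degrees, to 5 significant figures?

104.61°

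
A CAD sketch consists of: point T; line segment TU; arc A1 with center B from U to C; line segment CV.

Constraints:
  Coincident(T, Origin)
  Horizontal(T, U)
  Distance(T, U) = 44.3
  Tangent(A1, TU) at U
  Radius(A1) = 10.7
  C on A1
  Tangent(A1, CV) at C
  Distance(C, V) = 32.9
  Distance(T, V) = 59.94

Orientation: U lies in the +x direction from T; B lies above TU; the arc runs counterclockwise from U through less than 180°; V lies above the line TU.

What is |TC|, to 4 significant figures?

56.08

Checks: T = (0.00, 0.00) ✓; |BC| = 10.70 ✓; ∠(BC, CV) = 90.00° ✓; |CV| = 32.90 ✓; |TV| = 59.94 ✓.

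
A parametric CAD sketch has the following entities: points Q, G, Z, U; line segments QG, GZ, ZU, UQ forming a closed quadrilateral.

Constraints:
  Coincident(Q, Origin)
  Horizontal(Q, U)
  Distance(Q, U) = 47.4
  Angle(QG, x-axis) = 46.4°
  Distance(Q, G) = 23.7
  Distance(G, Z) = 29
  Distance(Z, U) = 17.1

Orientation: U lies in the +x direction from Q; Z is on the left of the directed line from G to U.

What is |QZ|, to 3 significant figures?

48.4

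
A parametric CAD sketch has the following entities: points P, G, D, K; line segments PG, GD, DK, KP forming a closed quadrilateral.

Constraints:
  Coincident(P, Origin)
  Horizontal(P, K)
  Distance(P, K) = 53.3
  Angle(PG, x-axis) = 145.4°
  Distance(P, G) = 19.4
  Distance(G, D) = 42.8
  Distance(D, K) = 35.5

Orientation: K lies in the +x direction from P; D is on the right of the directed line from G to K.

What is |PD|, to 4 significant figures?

23.42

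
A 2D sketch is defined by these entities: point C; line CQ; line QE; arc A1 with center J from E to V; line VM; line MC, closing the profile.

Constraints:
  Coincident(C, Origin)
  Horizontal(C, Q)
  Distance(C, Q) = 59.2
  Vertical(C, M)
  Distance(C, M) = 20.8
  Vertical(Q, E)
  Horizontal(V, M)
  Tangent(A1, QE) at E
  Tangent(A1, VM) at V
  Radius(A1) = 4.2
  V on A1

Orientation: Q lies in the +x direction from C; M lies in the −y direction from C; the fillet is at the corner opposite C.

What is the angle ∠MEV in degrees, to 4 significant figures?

40.94°

The virtual corner opposite C is at (59.20, -20.80). The tangent condition forces JE to be normal to QE and tangency of A1 to VM means the radius JV is perpendicular to VM, with radius 4.2, so the center J sits 4.2 in from both sides at J = (55.00, -16.60). That places the tangent points at E = (59.20, -16.60) on QE and V = (55.00, -20.80) on VM. Then cos ∠MEV = EM·EV / (|EM||EV|), giving 40.94°.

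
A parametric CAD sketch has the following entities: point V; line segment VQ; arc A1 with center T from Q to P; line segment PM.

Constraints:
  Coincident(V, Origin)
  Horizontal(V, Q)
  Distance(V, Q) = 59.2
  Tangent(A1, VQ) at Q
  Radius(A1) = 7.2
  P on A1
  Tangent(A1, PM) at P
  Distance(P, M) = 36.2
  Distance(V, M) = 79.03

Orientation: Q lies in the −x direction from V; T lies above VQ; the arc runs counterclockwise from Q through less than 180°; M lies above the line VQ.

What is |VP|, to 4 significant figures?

53.44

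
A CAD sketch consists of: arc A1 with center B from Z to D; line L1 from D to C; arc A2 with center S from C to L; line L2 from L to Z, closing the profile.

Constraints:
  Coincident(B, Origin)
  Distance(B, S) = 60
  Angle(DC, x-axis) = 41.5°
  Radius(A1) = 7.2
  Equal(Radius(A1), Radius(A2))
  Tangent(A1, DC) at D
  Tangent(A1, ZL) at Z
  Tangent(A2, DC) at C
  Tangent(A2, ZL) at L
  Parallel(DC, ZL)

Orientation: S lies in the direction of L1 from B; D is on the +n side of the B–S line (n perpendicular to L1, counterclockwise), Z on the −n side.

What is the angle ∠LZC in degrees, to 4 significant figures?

13.50°

The slot axis is L1's direction at 41.5°, so u = (cos 41.5°, sin 41.5°) = (0.7490, 0.6626) and n = (−sin 41.5°, cos 41.5°) = (-0.6626, 0.7490). B is at the origin and S lies 60.0 along u from B, so S = 60.0·u = (44.94, 39.76). Tangency of A1 to both parallel lines with radius 7.2 puts D and Z at B ± 7.2·n: D = (-4.771, 5.392), Z = (4.771, -5.392). Equal radii place C and L the same way about S: C = S + 7.2·n = (40.17, 45.15), L = S − 7.2·n = (49.71, 34.36). Then cos ∠LZC = ZL·ZC / (|ZL||ZC|), giving 13.50°.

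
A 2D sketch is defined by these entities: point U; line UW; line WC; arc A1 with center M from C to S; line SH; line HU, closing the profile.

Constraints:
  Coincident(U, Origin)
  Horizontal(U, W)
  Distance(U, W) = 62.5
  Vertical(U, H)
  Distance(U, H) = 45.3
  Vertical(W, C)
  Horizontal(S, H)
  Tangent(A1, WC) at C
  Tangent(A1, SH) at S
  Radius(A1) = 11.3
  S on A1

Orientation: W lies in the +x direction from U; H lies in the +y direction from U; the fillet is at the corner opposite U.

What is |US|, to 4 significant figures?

68.36

The virtual corner opposite U is at (62.50, 45.30). Tangency of A1 to WC means the radius MC is perpendicular to WC and tangency of A1 to SH means the radius MS is perpendicular to SH, with radius 11.3, so the center M sits 11.3 in from both sides at M = (51.20, 34.00). That places the tangent points at C = (62.50, 34.00) on WC and S = (51.20, 45.30) on SH. Then |US| = |S − U| = 68.36.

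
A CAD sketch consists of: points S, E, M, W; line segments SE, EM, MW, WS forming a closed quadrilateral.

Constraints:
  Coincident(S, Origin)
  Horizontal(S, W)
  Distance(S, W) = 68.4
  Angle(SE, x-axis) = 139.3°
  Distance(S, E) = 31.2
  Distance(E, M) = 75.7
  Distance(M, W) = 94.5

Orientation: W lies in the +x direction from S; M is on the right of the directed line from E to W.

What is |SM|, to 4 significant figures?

54.73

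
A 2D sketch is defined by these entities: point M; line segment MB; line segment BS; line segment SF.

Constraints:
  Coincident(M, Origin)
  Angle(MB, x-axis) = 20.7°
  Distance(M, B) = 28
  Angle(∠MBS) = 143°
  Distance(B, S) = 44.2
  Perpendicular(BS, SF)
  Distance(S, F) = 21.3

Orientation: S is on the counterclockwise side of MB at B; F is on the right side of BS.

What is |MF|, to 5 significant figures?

76.720

M is at the origin; MB runs at 20.7° with length 28.0, so B = 28.0·(cos 20.7°, sin 20.7°) = (26.192, 9.8973). ∠MBS = 143.0°, so BS runs at 20.7° + (180° − 143.0°) = 57.700° from the x-axis; with |BS| = 44.2, S = B + 44.2·(cos 57.700°, sin 57.700°) = (49.811, 47.258). BS is perpendicular to SF; with |SF| = 21.3 on the right of BS, F = S + 21.3·(0.84526, -0.53435) = (67.815, 35.876). Then |MF| = |F − M| = 76.720.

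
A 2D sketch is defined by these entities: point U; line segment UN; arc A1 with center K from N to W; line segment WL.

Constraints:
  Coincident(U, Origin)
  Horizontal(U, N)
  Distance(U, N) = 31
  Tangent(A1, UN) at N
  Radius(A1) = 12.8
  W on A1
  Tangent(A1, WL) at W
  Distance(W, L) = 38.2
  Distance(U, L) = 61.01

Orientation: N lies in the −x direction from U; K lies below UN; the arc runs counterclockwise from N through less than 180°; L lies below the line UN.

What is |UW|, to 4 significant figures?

46.33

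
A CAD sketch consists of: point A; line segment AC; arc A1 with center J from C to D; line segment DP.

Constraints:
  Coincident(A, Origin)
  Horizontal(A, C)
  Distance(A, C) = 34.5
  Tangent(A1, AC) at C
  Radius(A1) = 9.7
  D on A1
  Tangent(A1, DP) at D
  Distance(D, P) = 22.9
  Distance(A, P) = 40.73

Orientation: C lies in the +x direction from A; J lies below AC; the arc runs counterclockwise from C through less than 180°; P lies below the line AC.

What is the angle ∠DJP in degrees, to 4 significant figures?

67.04°

A is at the origin; A and C share the same y with |AC| = 34.5 and C on the +x side, so C = (34.50, 0.000). Tangency of A1 to AC means the radius JC is perpendicular to AC, so J = C + (0, -9.7) = (34.50, -9.700). Since JD ⟂ DP (tangency), |JP| = √(9.7² + 22.9²) = 24.87 regardless of where D sits on A1. So P lies on both circle(A, 40.73) and circle(J, 24.87); the below-AC intersection is P = (24.56, -32.50). D is the foot of the tangent from P: D = (24.80, -9.596).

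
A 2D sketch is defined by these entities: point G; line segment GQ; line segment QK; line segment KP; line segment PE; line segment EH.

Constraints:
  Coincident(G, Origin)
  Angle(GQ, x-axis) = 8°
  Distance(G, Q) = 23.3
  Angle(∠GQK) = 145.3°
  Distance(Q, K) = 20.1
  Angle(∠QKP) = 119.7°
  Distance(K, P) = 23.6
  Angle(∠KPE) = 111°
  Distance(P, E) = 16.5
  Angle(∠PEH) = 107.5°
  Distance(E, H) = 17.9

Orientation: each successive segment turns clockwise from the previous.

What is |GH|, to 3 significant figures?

27.4

∠KPE = 111.0° gives PE at -156° from the x-axis; with |PE| = 16.5, E = (27.2, -36.1). ∠PEH = 107.5° gives EH at 132° from the x-axis; with |EH| = 17.9, H = (15.3, -22.7). Then |GH| = |H − G| = 27.4.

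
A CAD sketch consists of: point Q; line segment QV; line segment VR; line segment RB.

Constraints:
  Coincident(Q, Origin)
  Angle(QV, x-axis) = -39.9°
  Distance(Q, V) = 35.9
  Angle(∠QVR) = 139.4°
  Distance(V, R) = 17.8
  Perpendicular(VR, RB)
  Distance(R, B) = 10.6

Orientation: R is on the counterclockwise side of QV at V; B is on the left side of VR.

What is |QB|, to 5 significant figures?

46.831

∠QVR = 139.4°, so VR runs at -39.9° + (180° − 139.4°) = 0.70000° from the x-axis; with |VR| = 17.8, R = V + 17.8·(cos 0.70000°, sin 0.70000°) = (45.340, -22.811). VR is perpendicular to RB; with |RB| = 10.6 on the left of VR, B = R + 10.6·(-0.012217, 0.99993) = (45.210, -12.211). Then |QB| = |B − Q| = 46.831.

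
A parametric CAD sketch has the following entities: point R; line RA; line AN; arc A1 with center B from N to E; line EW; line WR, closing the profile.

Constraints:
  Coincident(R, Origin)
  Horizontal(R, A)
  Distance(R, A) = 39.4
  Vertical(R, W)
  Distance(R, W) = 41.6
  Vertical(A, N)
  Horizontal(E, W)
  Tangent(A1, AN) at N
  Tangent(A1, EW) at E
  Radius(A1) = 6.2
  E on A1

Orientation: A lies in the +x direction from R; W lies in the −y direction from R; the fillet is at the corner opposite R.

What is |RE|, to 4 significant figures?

53.22

The virtual corner opposite R is at (39.40, -41.60). Since A1 is tangent to AN there, BN ⟂ AN and the tangent condition forces BE to be normal to EW, with radius 6.2, so the center B sits 6.2 in from both sides at B = (33.20, -35.40). That places the tangent points at N = (39.40, -35.40) on AN and E = (33.20, -41.60) on EW. Then |RE| = |E − R| = 53.22.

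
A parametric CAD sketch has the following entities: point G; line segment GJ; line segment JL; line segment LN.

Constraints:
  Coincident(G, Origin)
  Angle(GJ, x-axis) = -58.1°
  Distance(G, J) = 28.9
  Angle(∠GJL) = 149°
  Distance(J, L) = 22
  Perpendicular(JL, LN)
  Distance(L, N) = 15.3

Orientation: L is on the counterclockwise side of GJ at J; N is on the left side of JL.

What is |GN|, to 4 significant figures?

46.77

∠GJL = 149.0°, so JL runs at -58.1° + (180° − 149.0°) = -27.10° from the x-axis; with |JL| = 22.0, L = J + 22.0·(cos -27.10°, sin -27.10°) = (34.86, -34.56). JL is perpendicular to LN; with |LN| = 15.3 on the left of JL, N = L + 15.3·(0.4555, 0.8902) = (41.83, -20.94). Then |GN| = |N − G| = 46.77.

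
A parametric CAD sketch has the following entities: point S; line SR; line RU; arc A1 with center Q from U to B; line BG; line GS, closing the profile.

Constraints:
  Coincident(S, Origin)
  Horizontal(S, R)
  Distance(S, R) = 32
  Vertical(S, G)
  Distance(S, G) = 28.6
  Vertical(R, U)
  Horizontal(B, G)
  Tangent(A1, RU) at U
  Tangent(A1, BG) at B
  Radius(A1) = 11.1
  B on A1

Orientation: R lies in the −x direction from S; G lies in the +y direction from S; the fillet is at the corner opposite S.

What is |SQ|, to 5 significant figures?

27.259

S is at the origin; SR is horizontal with |SR| = 32.0 and R on the −x side, so R = (-32.000, 0.0000). S and G share the same x with |SG| = 28.6 and G on the +y side, so G = (0.0000, 28.600). The virtual corner opposite S is at (-32.000, 28.600). Since A1 is tangent to RU there, QU ⟂ RU and A1 meets BG tangentially, so QB is at right angles to BG, with radius 11.1, so the center Q sits 11.1 in from both sides at Q = (-20.900, 17.500). Then |SQ| = |Q − S| = 27.259.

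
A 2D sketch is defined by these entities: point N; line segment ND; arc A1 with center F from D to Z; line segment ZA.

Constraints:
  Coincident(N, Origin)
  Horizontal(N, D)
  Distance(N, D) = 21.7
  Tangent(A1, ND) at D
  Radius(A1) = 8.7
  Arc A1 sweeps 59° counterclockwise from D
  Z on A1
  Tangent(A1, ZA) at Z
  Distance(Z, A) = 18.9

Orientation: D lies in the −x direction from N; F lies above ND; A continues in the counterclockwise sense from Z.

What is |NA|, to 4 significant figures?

20.91

N is at the origin; ND is horizontal with |ND| = 21.7 and D on the −x side, so D = (-21.70, 0.000). The tangent condition forces FD to be normal to ND, so F = D + (0, 8.7) = (-21.70, 8.700). On A1, D sits at bearing -90° from F; a 59° counterclockwise sweep puts Z at bearing -31°, so Z = F + 8.7·(cos -31°, sin -31°) = (-14.24, 4.219). A1 meets ZA tangentially, so FZ is at right angles to ZA, so ZA runs along (−sin -31°, cos -31°); with |ZA| = 18.9, A = (-4.508, 20.42). Then |NA| = |A − N| = 20.91.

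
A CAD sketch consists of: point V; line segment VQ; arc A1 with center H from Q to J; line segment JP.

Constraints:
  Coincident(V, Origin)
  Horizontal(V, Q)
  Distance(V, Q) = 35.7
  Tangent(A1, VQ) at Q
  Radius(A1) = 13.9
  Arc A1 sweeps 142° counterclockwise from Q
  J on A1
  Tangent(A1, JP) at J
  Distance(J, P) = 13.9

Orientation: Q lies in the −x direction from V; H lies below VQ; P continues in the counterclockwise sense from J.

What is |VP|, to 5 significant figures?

47.175

V is at the origin; VQ is horizontal with |VQ| = 35.7 and Q on the −x side, so Q = (-35.700, 0.0000). Tangency of A1 to VQ means the radius HQ is perpendicular to VQ, so H = Q + (0, -13.9) = (-35.700, -13.900). On A1, Q sits at bearing 90° from H; a 142° counterclockwise sweep puts J at bearing 232°, so J = H + 13.9·(cos 232°, sin 232°) = (-44.258, -24.853). Tangency of A1 to JP means the radius HJ is perpendicular to JP, so JP runs along (−sin 232°, cos 232°); with |JP| = 13.9, P = (-33.304, -33.411). Then |VP| = |P − V| = 47.175.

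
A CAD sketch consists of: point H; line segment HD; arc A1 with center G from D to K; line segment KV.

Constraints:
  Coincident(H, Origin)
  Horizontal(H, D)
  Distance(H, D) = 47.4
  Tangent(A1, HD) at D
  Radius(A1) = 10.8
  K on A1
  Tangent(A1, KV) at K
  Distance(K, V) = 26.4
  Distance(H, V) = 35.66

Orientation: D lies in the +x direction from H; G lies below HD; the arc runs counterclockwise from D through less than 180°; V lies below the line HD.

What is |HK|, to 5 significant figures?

38.738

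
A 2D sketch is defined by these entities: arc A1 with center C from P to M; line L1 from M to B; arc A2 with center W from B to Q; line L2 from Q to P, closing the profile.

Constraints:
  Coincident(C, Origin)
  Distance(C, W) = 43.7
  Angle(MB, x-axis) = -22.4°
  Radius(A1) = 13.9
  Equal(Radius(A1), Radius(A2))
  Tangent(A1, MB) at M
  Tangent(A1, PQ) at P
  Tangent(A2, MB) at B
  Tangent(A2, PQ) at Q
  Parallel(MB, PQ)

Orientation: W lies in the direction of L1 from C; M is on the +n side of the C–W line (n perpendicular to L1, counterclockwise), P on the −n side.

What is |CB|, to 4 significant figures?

45.86

Tangency of A1 to both parallel lines with radius 13.9 puts M and P at C ± 13.9·n: M = (5.297, 12.85), P = (-5.297, -12.85). Equal radii place B and Q the same way about W: B = W + 13.9·n = (45.70, -3.802), Q = W − 13.9·n = (35.11, -29.50). Then |CB| = |B − C| = 45.86.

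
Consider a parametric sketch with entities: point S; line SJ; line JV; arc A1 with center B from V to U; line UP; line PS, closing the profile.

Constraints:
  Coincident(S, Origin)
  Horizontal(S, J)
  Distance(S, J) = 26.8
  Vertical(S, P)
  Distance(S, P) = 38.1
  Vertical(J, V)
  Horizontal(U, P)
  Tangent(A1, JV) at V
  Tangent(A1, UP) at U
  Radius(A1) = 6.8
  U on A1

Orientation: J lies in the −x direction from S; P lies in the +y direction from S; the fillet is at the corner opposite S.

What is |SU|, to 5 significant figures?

43.030

S is at the origin; SJ is horizontal with |SJ| = 26.8 and J on the −x side, so J = (-26.800, 0.0000). S and P share the same x with |SP| = 38.1 and P on the +y side, so P = (0.0000, 38.100). The virtual corner opposite S is at (-26.800, 38.100). The tangent condition forces BV to be normal to JV and A1 meets UP tangentially, so BU is at right angles to UP, with radius 6.8, so the center B sits 6.8 in from both sides at B = (-20.000, 31.300). That places the tangent points at V = (-26.800, 31.300) on JV and U = (-20.000, 38.100) on UP. Then |SU| = |U − S| = 43.030.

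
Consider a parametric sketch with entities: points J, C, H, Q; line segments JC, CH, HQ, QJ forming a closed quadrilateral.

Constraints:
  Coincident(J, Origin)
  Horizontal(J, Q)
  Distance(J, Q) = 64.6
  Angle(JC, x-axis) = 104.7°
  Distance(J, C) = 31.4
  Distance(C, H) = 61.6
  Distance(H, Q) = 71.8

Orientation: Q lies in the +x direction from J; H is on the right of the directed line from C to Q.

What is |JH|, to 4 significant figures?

30.75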